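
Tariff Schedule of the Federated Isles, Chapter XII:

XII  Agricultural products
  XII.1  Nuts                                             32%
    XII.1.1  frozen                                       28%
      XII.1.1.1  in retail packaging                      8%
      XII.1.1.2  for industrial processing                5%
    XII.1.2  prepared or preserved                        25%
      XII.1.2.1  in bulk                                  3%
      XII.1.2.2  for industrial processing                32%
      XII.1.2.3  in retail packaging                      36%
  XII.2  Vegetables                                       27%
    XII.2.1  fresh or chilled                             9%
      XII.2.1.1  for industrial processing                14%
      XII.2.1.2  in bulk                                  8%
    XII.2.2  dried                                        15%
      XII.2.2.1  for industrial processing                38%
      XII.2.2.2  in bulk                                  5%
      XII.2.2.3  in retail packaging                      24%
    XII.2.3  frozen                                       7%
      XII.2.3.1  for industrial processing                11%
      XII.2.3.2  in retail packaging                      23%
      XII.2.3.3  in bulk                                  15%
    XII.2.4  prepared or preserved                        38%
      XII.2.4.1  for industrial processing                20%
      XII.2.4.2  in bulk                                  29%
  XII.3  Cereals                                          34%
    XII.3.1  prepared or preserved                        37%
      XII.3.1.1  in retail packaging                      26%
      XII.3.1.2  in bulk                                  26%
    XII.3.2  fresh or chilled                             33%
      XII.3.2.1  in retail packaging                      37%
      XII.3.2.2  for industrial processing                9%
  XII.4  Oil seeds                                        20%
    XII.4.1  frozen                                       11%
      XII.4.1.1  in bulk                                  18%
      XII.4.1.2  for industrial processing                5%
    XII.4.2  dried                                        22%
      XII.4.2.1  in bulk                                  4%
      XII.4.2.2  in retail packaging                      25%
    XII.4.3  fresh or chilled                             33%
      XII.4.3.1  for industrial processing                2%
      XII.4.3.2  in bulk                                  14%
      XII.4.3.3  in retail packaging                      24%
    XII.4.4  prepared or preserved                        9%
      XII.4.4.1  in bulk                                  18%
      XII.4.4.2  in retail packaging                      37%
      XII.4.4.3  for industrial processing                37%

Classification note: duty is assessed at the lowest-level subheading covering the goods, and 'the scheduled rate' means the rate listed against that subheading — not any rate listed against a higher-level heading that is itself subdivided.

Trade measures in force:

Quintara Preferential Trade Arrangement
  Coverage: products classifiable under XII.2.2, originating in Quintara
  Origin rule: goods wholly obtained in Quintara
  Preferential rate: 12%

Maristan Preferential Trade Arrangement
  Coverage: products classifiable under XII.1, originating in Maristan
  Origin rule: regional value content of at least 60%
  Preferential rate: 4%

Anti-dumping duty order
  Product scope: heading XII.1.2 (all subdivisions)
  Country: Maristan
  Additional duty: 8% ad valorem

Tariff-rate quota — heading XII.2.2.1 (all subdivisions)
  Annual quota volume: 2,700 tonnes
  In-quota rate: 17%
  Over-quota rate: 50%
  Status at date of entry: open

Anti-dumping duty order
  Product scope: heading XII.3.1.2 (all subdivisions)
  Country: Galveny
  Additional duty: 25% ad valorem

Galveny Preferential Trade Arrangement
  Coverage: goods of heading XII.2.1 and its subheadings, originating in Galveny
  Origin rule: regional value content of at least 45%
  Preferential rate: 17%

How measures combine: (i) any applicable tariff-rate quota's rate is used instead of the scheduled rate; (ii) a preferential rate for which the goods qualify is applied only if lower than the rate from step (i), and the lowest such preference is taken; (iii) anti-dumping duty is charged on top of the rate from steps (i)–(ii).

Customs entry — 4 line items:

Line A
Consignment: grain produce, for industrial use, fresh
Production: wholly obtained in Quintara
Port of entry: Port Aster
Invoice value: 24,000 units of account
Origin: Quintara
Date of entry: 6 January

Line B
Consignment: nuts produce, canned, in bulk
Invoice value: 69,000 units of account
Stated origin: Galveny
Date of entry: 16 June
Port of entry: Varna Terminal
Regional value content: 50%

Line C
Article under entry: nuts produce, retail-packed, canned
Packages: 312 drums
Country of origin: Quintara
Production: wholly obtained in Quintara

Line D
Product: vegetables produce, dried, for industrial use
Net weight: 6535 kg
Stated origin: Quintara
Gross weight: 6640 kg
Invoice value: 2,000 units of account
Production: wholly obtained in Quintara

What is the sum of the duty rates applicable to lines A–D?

Line A: grain → XII.3; fresh → XII.3.2; for industrial use → XII.3.2.2. Scheduled 9%. Quintara agreement on XII.2.2: XII.3.2.2 not covered. → 9%.
Line B: nuts → XII.1; canned → XII.1.2; in bulk → XII.1.2.1. Scheduled 3%. Galveny agreement on XII.2.1: XII.1.2.1 not covered. → 3%.
Line C: nuts → XII.1; canned → XII.1.2; retail-packed → XII.1.2.3. Scheduled 36%. Quintara agreement on XII.2.2: XII.1.2.3 not covered. → 36%.
Line D: vegetables → XII.2; dried → XII.2.2; for industrial use → XII.2.2.1. Scheduled 38%. quota on XII.2.2.1 open → in-quota 17%; Quintara agreement on XII.2.2: wholly obtained → 12% available; preferential 12%. → 12%.
Sum: 9% + 3% + 36% + 12% = 60%.

60%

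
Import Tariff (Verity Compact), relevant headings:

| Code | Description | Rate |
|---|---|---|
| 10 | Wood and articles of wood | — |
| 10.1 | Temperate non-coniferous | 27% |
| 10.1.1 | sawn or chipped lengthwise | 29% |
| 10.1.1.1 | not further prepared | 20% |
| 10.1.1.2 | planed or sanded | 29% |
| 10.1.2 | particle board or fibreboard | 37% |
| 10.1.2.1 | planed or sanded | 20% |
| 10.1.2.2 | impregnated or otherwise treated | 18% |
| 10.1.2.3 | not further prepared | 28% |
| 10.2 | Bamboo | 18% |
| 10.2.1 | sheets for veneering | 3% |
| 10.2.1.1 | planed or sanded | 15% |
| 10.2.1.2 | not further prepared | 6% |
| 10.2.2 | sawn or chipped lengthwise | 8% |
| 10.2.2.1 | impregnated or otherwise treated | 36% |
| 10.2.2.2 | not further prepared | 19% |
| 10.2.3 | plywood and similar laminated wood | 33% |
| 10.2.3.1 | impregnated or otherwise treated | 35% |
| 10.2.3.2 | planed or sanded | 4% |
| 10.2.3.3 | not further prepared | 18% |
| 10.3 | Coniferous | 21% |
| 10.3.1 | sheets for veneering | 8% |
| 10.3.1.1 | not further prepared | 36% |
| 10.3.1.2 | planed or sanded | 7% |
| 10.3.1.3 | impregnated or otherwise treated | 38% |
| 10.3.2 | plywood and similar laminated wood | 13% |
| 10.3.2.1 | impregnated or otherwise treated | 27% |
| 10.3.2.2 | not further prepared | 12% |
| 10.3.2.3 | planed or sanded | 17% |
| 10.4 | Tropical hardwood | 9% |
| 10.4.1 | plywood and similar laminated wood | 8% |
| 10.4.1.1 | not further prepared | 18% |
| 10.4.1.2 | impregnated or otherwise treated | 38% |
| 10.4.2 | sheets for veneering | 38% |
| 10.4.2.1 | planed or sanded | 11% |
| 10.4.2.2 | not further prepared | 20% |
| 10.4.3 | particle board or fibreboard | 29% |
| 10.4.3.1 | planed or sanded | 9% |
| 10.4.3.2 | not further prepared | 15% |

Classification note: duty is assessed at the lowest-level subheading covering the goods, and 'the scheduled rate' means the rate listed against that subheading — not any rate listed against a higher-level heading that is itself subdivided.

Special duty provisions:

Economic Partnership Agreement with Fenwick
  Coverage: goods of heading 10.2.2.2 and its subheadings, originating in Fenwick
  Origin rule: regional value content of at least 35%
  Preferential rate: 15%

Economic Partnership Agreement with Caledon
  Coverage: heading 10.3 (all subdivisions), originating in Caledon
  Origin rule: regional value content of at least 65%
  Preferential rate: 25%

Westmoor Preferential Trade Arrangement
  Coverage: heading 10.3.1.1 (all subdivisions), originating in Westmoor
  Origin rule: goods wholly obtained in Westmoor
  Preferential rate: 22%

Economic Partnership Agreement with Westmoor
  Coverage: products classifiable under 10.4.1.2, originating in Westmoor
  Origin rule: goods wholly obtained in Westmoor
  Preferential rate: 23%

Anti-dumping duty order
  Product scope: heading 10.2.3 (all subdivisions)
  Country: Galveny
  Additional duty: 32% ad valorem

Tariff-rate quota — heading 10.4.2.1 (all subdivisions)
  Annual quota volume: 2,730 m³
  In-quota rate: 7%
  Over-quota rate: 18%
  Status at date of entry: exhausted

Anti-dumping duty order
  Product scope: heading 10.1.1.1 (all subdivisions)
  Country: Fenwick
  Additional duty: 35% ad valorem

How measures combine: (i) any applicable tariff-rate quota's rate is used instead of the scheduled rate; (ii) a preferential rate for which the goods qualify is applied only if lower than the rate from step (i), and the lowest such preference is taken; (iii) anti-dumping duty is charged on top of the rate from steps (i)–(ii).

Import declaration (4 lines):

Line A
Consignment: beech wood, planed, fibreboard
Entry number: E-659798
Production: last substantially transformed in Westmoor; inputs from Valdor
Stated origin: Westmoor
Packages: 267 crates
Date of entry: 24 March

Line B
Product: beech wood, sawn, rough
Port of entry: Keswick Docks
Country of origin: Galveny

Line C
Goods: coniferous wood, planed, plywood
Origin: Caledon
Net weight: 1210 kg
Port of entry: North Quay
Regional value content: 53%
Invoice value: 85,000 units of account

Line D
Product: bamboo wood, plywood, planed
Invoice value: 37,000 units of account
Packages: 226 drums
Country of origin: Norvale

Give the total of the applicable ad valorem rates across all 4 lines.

Line A: beech → 10.1; fibreboard → 10.1.2; planed → 10.1.2.1. Scheduled 20%. Westmoor agreement on 10.3.1.1: 10.1.2.1 not covered; Westmoor agreement on 10.4.1.2: 10.1.2.1 not covered. → 20%.
Line B: beech → 10.1; sawn → 10.1.1; rough → 10.1.1.1. Scheduled 20%. No special measure applies. → 20%.
Line C: coniferous → 10.3; plywood → 10.3.2; planed → 10.3.2.3. Scheduled 17%. Caledon agreement on 10.3: RVC < 65%. → 17%.
Line D: bamboo → 10.2; plywood → 10.2.3; planed → 10.2.3.2. Scheduled 4%. No special measure applies. → 4%.
Sum: 20% + 20% + 17% + 4% = 61%.

61%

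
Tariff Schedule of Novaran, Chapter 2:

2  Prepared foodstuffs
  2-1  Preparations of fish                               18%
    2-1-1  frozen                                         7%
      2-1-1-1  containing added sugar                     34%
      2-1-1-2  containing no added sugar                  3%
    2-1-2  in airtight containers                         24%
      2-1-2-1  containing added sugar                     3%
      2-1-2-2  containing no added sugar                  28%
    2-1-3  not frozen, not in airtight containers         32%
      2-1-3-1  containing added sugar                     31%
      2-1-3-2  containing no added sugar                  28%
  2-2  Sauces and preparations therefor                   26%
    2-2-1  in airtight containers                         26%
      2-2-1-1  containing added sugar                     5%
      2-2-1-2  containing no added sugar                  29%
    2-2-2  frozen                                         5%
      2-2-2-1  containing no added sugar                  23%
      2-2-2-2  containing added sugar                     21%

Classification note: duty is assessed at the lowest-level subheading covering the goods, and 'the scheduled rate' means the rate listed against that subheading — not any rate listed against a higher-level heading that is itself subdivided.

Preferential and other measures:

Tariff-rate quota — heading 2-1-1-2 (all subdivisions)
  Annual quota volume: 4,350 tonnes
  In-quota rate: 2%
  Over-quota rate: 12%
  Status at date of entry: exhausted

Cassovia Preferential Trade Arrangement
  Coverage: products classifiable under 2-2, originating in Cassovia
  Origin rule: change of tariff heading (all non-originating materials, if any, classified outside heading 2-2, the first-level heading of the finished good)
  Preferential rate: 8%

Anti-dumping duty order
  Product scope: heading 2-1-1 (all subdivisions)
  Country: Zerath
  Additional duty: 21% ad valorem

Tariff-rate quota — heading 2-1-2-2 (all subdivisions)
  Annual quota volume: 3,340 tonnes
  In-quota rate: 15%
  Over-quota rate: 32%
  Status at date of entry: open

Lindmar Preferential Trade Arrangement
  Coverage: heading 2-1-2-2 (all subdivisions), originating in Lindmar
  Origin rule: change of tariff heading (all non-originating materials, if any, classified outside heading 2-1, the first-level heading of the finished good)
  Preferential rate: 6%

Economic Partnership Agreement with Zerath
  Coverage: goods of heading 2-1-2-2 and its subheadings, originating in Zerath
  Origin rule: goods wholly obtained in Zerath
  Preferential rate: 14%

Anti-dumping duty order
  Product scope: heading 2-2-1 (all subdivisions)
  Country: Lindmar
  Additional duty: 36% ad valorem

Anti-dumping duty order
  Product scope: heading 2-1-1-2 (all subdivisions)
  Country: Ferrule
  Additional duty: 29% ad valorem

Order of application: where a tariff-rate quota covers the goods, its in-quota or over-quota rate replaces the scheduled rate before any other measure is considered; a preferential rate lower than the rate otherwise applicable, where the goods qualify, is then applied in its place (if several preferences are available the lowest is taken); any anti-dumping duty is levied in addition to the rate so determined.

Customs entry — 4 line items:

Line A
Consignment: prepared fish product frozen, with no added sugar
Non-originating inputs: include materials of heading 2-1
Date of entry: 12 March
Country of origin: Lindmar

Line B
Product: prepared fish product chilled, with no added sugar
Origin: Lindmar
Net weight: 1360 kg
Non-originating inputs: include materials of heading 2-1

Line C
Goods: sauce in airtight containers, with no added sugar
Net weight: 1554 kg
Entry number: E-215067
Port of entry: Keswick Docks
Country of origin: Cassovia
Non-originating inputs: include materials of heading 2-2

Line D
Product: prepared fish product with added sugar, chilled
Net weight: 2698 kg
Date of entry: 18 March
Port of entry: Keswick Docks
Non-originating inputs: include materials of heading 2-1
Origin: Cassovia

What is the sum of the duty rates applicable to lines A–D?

Line A: prepared fish product → 2-1; frozen → 2-1-1; with no added sugar → 2-1-1-2. Scheduled 3%. quota on 2-1-1-2 exhausted → over-quota 12%; Lindmar agreement on 2-1-2-2: 2-1-1-2 not covered. → 12%.
Line B: prepared fish product → 2-1; chilled → 2-1-3; with no added sugar → 2-1-3-2. Scheduled 28%. Lindmar agreement on 2-1-2-2: 2-1-3-2 not covered. → 28%.
Line C: sauce → 2-2; in airtight containers → 2-2-1; with no added sugar → 2-2-1-2. Scheduled 29%. Cassovia agreement on 2-2: CTH not met. → 29%.
Line D: prepared fish product → 2-1; chilled → 2-1-3; with added sugar → 2-1-3-1. Scheduled 31%. Cassovia agreement on 2-2: 2-1-3-1 not covered. → 31%.
Sum: 12% + 28% + 29% + 31% = 100%.

100%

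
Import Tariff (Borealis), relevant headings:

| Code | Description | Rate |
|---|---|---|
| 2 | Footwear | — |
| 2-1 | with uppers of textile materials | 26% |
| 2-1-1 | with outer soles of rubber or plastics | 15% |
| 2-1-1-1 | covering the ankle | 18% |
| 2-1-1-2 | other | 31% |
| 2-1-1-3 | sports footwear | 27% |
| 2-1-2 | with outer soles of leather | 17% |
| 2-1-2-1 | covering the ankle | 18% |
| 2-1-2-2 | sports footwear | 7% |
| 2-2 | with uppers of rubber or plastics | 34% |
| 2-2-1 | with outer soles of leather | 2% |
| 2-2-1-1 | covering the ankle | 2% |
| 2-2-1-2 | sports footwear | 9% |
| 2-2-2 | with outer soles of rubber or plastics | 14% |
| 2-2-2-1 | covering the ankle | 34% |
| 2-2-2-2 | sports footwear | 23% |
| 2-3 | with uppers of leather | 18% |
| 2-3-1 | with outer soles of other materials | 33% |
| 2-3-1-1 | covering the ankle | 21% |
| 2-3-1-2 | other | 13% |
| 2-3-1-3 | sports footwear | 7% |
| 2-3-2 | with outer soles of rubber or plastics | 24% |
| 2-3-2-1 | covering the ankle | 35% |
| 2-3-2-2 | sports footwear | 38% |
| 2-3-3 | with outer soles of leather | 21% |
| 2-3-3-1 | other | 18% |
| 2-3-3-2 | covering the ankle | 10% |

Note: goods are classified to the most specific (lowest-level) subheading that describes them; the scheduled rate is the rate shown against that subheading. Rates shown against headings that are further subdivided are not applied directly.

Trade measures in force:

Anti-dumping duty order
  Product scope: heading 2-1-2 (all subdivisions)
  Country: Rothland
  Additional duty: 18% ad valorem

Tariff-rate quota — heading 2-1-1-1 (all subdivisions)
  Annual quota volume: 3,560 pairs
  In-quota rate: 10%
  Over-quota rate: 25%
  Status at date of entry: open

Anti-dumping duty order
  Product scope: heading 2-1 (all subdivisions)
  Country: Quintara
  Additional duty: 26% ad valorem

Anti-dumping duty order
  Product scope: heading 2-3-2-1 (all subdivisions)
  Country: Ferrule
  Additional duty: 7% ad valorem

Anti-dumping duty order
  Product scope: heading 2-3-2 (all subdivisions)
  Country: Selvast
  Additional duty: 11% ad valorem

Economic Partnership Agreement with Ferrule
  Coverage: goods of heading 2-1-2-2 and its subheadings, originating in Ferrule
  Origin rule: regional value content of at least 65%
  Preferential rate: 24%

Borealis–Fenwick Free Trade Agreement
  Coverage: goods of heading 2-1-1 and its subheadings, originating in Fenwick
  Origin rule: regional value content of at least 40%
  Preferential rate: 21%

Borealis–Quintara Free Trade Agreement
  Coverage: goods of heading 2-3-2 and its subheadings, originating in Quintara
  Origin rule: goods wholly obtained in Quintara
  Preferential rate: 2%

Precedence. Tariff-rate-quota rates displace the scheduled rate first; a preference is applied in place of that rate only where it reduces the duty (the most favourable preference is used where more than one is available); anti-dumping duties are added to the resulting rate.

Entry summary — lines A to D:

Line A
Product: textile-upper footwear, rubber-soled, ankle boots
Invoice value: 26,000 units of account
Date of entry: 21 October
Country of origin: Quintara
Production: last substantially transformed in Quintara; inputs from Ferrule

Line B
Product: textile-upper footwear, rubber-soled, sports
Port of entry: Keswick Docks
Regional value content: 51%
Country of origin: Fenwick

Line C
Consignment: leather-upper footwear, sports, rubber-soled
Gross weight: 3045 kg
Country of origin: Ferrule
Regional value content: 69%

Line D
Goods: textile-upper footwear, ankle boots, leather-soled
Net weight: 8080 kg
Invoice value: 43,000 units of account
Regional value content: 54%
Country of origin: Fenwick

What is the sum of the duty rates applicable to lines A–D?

113%

Line A: textile-upper → 2-1; rubber-soled → 2-1-1; ankle boots → 2-1-1-1. Scheduled 18%. quota on 2-1-1-1 open → in-quota 10%; Quintara agreement on 2-3-2: 2-1-1-1 not covered; anti-dumping (Quintara, 2-1): +26%; total 10% + 26% = 36%. → 36%.
Line B: textile-upper → 2-1; rubber-soled → 2-1-1; sports → 2-1-1-3. Scheduled 27%. Fenwick agreement on 2-1-1: RVC ≥ 40% → 21% available; preferential 21%. → 21%.
Line C: leather-upper → 2-3; rubber-soled → 2-3-2; sports → 2-3-2-2. Scheduled 38%. Ferrule agreement on 2-1-2-2: 2-3-2-2 not covered. → 38%.
Line D: textile-upper → 2-1; leather-soled → 2-1-2; ankle boots → 2-1-2-1. Scheduled 18%. Fenwick agreement on 2-1-1: 2-1-2-1 not covered. → 18%.
Sum: 36% + 21% + 38% + 18% = 113%.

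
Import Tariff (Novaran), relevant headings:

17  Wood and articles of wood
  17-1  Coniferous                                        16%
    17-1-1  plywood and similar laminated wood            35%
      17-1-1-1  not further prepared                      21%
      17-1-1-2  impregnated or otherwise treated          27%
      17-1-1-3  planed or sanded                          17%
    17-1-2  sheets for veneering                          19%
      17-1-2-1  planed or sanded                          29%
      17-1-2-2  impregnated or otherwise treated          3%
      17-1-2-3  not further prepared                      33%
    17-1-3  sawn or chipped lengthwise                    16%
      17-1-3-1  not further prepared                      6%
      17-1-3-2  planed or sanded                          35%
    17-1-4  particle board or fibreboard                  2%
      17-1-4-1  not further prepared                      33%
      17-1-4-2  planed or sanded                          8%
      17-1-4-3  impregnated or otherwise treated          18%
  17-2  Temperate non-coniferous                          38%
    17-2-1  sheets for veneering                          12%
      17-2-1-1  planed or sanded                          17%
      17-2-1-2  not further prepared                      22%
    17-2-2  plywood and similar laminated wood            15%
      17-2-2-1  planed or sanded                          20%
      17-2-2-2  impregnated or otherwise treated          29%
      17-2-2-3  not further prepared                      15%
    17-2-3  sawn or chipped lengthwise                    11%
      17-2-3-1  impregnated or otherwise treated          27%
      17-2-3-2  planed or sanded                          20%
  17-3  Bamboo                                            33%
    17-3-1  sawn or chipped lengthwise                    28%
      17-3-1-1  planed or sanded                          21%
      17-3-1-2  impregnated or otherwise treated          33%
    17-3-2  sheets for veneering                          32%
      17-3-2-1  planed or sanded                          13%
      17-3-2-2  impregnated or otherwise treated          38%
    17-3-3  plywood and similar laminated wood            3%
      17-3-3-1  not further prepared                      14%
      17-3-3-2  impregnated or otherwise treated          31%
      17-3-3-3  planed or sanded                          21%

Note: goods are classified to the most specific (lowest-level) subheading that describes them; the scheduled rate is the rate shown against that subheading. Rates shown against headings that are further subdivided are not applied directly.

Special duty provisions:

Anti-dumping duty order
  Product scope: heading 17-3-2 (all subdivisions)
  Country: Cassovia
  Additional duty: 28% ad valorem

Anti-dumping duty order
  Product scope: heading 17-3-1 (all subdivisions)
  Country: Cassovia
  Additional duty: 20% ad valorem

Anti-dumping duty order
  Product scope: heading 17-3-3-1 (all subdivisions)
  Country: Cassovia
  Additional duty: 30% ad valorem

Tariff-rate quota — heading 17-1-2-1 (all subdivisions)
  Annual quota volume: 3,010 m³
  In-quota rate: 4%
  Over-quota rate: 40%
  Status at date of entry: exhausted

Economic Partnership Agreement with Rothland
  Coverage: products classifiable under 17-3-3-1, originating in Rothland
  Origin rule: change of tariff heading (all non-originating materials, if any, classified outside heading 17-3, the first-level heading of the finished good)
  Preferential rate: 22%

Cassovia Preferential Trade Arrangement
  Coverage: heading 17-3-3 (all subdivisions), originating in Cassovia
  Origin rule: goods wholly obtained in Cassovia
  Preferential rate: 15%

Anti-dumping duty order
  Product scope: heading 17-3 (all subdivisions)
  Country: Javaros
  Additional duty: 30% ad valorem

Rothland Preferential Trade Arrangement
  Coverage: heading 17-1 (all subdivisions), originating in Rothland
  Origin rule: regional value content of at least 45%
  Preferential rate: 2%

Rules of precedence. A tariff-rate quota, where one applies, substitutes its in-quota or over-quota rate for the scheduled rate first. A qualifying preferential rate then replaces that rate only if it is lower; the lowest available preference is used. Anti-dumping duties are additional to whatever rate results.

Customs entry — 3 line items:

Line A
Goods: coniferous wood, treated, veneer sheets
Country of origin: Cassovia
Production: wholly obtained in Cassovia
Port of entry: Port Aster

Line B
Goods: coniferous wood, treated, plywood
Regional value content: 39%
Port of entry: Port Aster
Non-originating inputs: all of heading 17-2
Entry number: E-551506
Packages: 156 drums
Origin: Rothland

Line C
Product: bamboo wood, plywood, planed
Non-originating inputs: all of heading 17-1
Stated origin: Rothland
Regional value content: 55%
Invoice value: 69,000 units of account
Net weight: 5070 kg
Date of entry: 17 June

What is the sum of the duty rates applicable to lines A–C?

51%

Line A: coniferous → 17-1; veneer sheets → 17-1-2; treated → 17-1-2-2. Scheduled 3%. Cassovia agreement on 17-3-3: 17-1-2-2 not covered. → 3%.
Line B: coniferous → 17-1; plywood → 17-1-1; treated → 17-1-1-2. Scheduled 27%. Rothland agreement on 17-3-3-1: 17-1-1-2 not covered; Rothland agreement on 17-1: RVC < 45%. → 27%.
Line C: bamboo → 17-3; plywood → 17-3-3; planed → 17-3-3-3. Scheduled 21%. Rothland agreement on 17-3-3-1: 17-3-3-3 not covered; Rothland agreement on 17-1: 17-3-3-3 not covered. → 21%.
Sum: 3% + 27% + 21% = 51%.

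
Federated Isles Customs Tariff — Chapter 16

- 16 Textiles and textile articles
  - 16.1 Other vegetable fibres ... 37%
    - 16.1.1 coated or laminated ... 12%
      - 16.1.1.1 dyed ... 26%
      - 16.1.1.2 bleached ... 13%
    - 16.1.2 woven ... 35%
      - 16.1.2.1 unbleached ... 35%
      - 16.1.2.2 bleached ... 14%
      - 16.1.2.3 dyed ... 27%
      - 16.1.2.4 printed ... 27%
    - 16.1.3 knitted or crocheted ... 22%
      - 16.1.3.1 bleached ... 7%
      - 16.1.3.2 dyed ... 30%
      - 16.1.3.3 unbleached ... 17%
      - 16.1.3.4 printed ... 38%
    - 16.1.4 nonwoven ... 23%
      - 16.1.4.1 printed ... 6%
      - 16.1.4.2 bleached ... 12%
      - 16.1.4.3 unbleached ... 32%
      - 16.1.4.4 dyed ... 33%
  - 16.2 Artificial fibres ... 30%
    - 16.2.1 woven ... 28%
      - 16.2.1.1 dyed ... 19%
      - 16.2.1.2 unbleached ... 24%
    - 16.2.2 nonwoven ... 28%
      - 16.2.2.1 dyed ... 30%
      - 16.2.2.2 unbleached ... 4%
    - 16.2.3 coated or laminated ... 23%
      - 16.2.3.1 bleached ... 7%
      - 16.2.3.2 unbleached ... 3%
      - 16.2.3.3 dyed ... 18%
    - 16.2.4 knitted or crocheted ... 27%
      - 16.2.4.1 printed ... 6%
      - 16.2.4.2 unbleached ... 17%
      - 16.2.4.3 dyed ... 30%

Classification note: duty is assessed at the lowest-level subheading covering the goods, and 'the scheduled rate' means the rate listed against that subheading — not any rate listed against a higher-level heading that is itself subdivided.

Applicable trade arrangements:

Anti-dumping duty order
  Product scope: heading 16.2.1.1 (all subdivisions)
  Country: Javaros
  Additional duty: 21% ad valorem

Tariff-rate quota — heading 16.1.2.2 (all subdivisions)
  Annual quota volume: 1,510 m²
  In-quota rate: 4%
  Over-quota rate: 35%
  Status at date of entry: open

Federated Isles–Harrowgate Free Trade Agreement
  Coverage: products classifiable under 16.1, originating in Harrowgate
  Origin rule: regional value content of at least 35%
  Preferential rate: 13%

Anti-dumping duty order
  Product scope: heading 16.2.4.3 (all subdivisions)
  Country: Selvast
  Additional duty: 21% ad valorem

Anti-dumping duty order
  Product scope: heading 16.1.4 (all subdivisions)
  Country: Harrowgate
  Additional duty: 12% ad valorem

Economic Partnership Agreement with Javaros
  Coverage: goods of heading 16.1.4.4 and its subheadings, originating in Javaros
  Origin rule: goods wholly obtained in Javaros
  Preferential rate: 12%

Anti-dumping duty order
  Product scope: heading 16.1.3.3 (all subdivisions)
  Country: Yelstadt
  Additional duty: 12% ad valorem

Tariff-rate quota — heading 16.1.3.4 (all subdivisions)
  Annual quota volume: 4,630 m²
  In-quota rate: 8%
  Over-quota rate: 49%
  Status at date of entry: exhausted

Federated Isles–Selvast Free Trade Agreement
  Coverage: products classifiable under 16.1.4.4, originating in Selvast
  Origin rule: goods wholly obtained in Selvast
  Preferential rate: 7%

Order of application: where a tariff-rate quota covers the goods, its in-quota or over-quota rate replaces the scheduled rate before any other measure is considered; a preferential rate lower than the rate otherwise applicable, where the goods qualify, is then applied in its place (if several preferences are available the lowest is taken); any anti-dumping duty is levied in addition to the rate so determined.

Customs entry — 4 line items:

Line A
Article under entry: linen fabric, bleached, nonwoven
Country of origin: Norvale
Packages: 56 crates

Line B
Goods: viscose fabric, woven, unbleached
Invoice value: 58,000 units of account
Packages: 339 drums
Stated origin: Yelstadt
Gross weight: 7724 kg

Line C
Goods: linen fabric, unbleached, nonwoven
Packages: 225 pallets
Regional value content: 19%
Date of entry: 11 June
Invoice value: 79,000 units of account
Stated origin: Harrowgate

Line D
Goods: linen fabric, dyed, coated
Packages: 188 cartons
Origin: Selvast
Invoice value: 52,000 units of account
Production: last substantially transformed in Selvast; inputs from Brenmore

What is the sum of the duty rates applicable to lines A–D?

106%

Line A: linen → 16.1; nonwoven → 16.1.4; bleached → 16.1.4.2. Scheduled 12%. No special measure applies. → 12%.
Line B: viscose → 16.2; woven → 16.2.1; unbleached → 16.2.1.2. Scheduled 24%. No special measure applies. → 24%.
Line C: linen → 16.1; nonwoven → 16.1.4; unbleached → 16.1.4.3. Scheduled 32%. Harrowgate agreement on 16.1: RVC < 35%; anti-dumping (Harrowgate, 16.1.4): +12%; total 32% + 12% = 44%. → 44%.
Line D: linen → 16.1; coated → 16.1.1; dyed → 16.1.1.1. Scheduled 26%. Selvast agreement on 16.1.4.4: 16.1.1.1 not covered. → 26%.
Sum: 12% + 24% + 44% + 26% = 106%.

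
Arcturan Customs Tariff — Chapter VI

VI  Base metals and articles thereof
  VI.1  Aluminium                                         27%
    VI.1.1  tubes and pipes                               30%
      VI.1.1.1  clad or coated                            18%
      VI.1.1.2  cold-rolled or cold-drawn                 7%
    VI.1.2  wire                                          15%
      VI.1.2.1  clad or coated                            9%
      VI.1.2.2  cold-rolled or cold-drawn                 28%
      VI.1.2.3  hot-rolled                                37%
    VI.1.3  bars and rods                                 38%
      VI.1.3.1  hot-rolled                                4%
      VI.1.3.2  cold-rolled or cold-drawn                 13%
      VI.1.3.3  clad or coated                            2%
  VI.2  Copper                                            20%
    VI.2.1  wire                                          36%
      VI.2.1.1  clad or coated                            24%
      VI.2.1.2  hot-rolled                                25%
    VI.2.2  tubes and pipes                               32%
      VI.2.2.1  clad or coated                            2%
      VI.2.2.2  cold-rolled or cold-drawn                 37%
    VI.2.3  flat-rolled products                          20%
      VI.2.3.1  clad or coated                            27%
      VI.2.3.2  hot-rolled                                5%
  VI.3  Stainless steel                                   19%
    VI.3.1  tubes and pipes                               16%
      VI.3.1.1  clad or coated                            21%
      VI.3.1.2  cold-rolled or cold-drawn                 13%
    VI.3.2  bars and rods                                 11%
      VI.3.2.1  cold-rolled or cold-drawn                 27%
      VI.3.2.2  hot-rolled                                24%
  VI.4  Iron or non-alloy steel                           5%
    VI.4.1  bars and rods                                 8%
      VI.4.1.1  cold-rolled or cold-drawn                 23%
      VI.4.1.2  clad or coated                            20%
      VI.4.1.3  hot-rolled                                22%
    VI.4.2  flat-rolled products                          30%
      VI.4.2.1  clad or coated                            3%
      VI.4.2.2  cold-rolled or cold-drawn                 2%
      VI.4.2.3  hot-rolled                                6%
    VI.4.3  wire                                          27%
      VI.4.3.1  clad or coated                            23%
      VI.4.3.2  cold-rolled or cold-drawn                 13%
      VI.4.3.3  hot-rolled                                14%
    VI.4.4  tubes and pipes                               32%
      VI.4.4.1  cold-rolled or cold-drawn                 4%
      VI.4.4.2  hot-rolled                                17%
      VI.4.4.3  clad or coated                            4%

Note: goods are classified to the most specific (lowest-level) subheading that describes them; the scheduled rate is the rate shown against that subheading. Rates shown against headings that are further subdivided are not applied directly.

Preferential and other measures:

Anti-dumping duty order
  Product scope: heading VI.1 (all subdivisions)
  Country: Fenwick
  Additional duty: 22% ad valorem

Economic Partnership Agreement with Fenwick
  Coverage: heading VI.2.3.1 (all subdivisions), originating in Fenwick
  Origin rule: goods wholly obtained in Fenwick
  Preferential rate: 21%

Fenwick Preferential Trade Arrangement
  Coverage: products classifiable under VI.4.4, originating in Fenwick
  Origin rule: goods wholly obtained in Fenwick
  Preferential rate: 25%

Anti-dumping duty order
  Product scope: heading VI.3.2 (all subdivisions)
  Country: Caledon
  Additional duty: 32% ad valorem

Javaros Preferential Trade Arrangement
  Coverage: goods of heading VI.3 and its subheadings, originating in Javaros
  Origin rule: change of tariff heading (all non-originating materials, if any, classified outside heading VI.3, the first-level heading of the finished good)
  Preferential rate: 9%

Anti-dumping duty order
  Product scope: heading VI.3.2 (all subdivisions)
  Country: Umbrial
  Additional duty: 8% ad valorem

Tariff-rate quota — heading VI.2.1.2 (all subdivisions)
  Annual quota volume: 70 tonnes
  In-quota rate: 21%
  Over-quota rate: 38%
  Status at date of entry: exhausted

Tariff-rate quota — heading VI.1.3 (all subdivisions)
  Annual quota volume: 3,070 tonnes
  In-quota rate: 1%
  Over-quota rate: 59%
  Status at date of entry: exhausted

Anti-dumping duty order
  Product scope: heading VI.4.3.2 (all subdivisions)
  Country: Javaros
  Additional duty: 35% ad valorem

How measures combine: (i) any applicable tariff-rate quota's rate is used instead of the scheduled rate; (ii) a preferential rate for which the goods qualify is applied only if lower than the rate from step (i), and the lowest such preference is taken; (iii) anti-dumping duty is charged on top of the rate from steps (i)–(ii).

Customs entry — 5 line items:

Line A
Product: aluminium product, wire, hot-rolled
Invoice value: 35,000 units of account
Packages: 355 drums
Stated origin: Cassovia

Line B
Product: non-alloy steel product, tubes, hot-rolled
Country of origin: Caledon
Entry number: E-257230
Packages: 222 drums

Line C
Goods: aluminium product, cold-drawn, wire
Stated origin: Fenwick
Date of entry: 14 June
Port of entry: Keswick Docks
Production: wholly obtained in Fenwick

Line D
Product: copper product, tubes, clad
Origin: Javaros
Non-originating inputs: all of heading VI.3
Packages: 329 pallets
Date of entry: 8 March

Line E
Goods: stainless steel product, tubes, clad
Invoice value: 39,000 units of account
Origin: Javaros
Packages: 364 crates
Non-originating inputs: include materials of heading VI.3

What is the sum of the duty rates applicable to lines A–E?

Line A: aluminium → VI.1; wire → VI.1.2; hot-rolled → VI.1.2.3. Scheduled 37%. No special measure applies. → 37%.
Line B: non-alloy steel → VI.4; tubes → VI.4.4; hot-rolled → VI.4.4.2. Scheduled 17%. No special measure applies. → 17%.
Line C: aluminium → VI.1; wire → VI.1.2; cold-drawn → VI.1.2.2. Scheduled 28%. Fenwick agreement on VI.2.3.1: VI.1.2.2 not covered; Fenwick agreement on VI.4.4: VI.1.2.2 not covered; anti-dumping (Fenwick, VI.1): +22%; total 28% + 22% = 50%. → 50%.
Line D: copper → VI.2; tubes → VI.2.2; clad → VI.2.2.1. Scheduled 2%. Javaros agreement on VI.3: VI.2.2.1 not covered. → 2%.
Line E: stainless steel → VI.3; tubes → VI.3.1; clad → VI.3.1.1. Scheduled 21%. Javaros agreement on VI.3: CTH not met. → 21%.
Sum: 37% + 17% + 50% + 2% + 21% = 127%.

127%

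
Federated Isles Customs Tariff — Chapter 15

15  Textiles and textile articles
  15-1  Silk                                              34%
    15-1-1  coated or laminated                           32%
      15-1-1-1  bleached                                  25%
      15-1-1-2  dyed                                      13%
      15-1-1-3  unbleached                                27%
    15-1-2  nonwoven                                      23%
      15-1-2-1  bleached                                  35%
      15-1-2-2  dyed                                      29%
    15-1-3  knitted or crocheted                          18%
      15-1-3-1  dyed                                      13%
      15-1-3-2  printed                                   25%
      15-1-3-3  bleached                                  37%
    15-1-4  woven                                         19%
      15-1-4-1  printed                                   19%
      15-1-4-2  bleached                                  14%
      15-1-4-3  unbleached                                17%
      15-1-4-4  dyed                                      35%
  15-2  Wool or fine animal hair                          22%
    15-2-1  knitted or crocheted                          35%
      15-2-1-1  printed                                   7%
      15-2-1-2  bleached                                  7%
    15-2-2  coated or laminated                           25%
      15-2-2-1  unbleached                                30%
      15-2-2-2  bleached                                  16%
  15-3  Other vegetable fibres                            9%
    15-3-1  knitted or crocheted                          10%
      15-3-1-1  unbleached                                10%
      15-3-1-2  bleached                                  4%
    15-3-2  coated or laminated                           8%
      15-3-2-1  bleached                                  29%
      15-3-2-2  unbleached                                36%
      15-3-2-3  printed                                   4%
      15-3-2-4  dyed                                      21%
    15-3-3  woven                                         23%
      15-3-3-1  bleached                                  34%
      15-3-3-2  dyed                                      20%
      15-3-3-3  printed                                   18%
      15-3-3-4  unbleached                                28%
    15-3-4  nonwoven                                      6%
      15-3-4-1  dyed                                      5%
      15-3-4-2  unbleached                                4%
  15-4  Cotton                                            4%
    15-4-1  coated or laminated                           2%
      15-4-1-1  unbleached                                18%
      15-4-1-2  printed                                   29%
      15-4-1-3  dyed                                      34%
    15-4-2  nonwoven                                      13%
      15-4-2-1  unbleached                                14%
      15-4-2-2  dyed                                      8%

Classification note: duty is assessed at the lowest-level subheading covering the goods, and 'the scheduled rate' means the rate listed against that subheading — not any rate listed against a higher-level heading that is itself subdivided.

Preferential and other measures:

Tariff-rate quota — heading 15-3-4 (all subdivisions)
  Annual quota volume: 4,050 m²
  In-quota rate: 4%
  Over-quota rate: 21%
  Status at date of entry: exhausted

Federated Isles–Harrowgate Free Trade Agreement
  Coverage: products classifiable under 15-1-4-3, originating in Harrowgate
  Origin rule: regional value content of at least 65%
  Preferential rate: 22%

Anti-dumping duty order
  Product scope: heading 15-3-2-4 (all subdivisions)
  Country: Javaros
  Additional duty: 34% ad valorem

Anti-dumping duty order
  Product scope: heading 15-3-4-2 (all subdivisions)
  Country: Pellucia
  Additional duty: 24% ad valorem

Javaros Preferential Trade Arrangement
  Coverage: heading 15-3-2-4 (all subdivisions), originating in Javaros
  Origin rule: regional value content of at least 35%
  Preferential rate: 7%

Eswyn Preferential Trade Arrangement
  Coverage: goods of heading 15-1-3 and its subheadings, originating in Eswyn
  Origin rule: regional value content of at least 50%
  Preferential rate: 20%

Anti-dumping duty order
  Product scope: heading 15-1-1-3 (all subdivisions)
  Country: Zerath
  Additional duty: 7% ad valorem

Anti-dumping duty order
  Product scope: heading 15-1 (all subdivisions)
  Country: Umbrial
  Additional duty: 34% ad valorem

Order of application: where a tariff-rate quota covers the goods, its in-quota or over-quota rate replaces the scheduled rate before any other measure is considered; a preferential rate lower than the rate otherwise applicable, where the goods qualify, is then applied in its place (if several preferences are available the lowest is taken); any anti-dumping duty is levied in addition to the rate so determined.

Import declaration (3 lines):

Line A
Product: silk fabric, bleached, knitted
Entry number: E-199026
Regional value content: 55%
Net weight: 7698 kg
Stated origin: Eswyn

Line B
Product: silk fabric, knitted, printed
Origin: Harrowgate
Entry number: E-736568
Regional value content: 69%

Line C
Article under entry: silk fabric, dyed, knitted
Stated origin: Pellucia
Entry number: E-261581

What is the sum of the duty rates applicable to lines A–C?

Line A: silk → 15-1; knitted → 15-1-3; bleached → 15-1-3-3. Scheduled 37%. Eswyn agreement on 15-1-3: RVC ≥ 50% → 20% available; preferential 20%. → 20%.
Line B: silk → 15-1; knitted → 15-1-3; printed → 15-1-3-2. Scheduled 25%. Harrowgate agreement on 15-1-4-3: 15-1-3-2 not covered. → 25%.
Line C: silk → 15-1; knitted → 15-1-3; dyed → 15-1-3-1. Scheduled 13%. No special measure applies. → 13%.
Sum: 20% + 25% + 13% = 58%.

58%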